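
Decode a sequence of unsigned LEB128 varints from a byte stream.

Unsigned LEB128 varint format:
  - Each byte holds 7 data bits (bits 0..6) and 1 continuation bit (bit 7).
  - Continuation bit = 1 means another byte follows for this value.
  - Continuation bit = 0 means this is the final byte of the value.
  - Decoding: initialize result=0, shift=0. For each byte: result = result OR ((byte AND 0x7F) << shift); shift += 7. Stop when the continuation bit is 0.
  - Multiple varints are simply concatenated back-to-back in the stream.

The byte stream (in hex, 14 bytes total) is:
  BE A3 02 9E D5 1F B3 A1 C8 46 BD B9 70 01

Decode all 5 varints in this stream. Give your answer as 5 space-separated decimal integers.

  byte[0]=0xBE cont=1 payload=0x3E=62: acc |= 62<<0 -> acc=62 shift=7
  byte[1]=0xA3 cont=1 payload=0x23=35: acc |= 35<<7 -> acc=4542 shift=14
  byte[2]=0x02 cont=0 payload=0x02=2: acc |= 2<<14 -> acc=37310 shift=21 [end]
Varint 1: bytes[0:3] = BE A3 02 -> value 37310 (3 byte(s))
  byte[3]=0x9E cont=1 payload=0x1E=30: acc |= 30<<0 -> acc=30 shift=7
  byte[4]=0xD5 cont=1 payload=0x55=85: acc |= 85<<7 -> acc=10910 shift=14
  byte[5]=0x1F cont=0 payload=0x1F=31: acc |= 31<<14 -> acc=518814 shift=21 [end]
Varint 2: bytes[3:6] = 9E D5 1F -> value 518814 (3 byte(s))
  byte[6]=0xB3 cont=1 payload=0x33=51: acc |= 51<<0 -> acc=51 shift=7
  byte[7]=0xA1 cont=1 payload=0x21=33: acc |= 33<<7 -> acc=4275 shift=14
  byte[8]=0xC8 cont=1 payload=0x48=72: acc |= 72<<14 -> acc=1183923 shift=21
  byte[9]=0x46 cont=0 payload=0x46=70: acc |= 70<<21 -> acc=147984563 shift=28 [end]
Varint 3: bytes[6:10] = B3 A1 C8 46 -> value 147984563 (4 byte(s))
  byte[10]=0xBD cont=1 payload=0x3D=61: acc |= 61<<0 -> acc=61 shift=7
  byte[11]=0xB9 cont=1 payload=0x39=57: acc |= 57<<7 -> acc=7357 shift=14
  byte[12]=0x70 cont=0 payload=0x70=112: acc |= 112<<14 -> acc=1842365 shift=21 [end]
Varint 4: bytes[10:13] = BD B9 70 -> value 1842365 (3 byte(s))
  byte[13]=0x01 cont=0 payload=0x01=1: acc |= 1<<0 -> acc=1 shift=7 [end]
Varint 5: bytes[13:14] = 01 -> value 1 (1 byte(s))

Answer: 37310 518814 147984563 1842365 1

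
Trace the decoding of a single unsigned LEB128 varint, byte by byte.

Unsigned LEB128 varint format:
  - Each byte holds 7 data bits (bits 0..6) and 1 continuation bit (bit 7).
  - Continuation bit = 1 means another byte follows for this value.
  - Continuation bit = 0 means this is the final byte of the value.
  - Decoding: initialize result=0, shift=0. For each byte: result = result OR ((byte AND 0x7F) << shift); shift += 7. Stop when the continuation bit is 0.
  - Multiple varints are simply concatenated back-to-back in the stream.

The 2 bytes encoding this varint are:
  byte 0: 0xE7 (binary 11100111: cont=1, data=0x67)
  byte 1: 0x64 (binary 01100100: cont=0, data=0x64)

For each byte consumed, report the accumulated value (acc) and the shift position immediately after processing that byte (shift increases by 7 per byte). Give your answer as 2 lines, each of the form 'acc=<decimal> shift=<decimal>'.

Answer: acc=103 shift=7
acc=12903 shift=14

Derivation:
byte 0=0xE7: payload=0x67=103, contrib = 103<<0 = 103; acc -> 103, shift -> 7
byte 1=0x64: payload=0x64=100, contrib = 100<<7 = 12800; acc -> 12903, shift -> 14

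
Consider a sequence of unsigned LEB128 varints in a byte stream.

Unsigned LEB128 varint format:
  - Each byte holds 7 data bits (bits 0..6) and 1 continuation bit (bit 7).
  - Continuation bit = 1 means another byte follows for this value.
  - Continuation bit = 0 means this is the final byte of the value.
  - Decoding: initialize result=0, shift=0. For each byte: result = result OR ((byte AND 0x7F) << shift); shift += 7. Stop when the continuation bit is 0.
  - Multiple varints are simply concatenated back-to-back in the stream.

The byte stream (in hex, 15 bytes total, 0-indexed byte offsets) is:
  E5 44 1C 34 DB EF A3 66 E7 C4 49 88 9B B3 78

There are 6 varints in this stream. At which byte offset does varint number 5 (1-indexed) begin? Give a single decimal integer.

  byte[0]=0xE5 cont=1 payload=0x65=101: acc |= 101<<0 -> acc=101 shift=7
  byte[1]=0x44 cont=0 payload=0x44=68: acc |= 68<<7 -> acc=8805 shift=14 [end]
Varint 1: bytes[0:2] = E5 44 -> value 8805 (2 byte(s))
  byte[2]=0x1C cont=0 payload=0x1C=28: acc |= 28<<0 -> acc=28 shift=7 [end]
Varint 2: bytes[2:3] = 1C -> value 28 (1 byte(s))
  byte[3]=0x34 cont=0 payload=0x34=52: acc |= 52<<0 -> acc=52 shift=7 [end]
Varint 3: bytes[3:4] = 34 -> value 52 (1 byte(s))
  byte[4]=0xDB cont=1 payload=0x5B=91: acc |= 91<<0 -> acc=91 shift=7
  byte[5]=0xEF cont=1 payload=0x6F=111: acc |= 111<<7 -> acc=14299 shift=14
  byte[6]=0xA3 cont=1 payload=0x23=35: acc |= 35<<14 -> acc=587739 shift=21
  byte[7]=0x66 cont=0 payload=0x66=102: acc |= 102<<21 -> acc=214497243 shift=28 [end]
Varint 4: bytes[4:8] = DB EF A3 66 -> value 214497243 (4 byte(s))
  byte[8]=0xE7 cont=1 payload=0x67=103: acc |= 103<<0 -> acc=103 shift=7
  byte[9]=0xC4 cont=1 payload=0x44=68: acc |= 68<<7 -> acc=8807 shift=14
  byte[10]=0x49 cont=0 payload=0x49=73: acc |= 73<<14 -> acc=1204839 shift=21 [end]
Varint 5: bytes[8:11] = E7 C4 49 -> value 1204839 (3 byte(s))
  byte[11]=0x88 cont=1 payload=0x08=8: acc |= 8<<0 -> acc=8 shift=7
  byte[12]=0x9B cont=1 payload=0x1B=27: acc |= 27<<7 -> acc=3464 shift=14
  byte[13]=0xB3 cont=1 payload=0x33=51: acc |= 51<<14 -> acc=839048 shift=21
  byte[14]=0x78 cont=0 payload=0x78=120: acc |= 120<<21 -> acc=252497288 shift=28 [end]
Varint 6: bytes[11:15] = 88 9B B3 78 -> value 252497288 (4 byte(s))

Answer: 8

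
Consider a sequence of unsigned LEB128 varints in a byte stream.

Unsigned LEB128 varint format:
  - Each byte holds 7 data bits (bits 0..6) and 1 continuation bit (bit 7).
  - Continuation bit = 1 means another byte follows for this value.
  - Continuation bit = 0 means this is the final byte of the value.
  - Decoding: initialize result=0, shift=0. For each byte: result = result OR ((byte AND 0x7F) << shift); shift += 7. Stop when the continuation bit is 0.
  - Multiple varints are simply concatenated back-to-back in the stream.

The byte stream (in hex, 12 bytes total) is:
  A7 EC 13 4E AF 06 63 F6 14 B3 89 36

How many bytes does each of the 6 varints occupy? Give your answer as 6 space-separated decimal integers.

Answer: 3 1 2 1 2 3

Derivation:
  byte[0]=0xA7 cont=1 payload=0x27=39: acc |= 39<<0 -> acc=39 shift=7
  byte[1]=0xEC cont=1 payload=0x6C=108: acc |= 108<<7 -> acc=13863 shift=14
  byte[2]=0x13 cont=0 payload=0x13=19: acc |= 19<<14 -> acc=325159 shift=21 [end]
Varint 1: bytes[0:3] = A7 EC 13 -> value 325159 (3 byte(s))
  byte[3]=0x4E cont=0 payload=0x4E=78: acc |= 78<<0 -> acc=78 shift=7 [end]
Varint 2: bytes[3:4] = 4E -> value 78 (1 byte(s))
  byte[4]=0xAF cont=1 payload=0x2F=47: acc |= 47<<0 -> acc=47 shift=7
  byte[5]=0x06 cont=0 payload=0x06=6: acc |= 6<<7 -> acc=815 shift=14 [end]
Varint 3: bytes[4:6] = AF 06 -> value 815 (2 byte(s))
  byte[6]=0x63 cont=0 payload=0x63=99: acc |= 99<<0 -> acc=99 shift=7 [end]
Varint 4: bytes[6:7] = 63 -> value 99 (1 byte(s))
  byte[7]=0xF6 cont=1 payload=0x76=118: acc |= 118<<0 -> acc=118 shift=7
  byte[8]=0x14 cont=0 payload=0x14=20: acc |= 20<<7 -> acc=2678 shift=14 [end]
Varint 5: bytes[7:9] = F6 14 -> value 2678 (2 byte(s))
  byte[9]=0xB3 cont=1 payload=0x33=51: acc |= 51<<0 -> acc=51 shift=7
  byte[10]=0x89 cont=1 payload=0x09=9: acc |= 9<<7 -> acc=1203 shift=14
  byte[11]=0x36 cont=0 payload=0x36=54: acc |= 54<<14 -> acc=885939 shift=21 [end]
Varint 6: bytes[9:12] = B3 89 36 -> value 885939 (3 byte(s))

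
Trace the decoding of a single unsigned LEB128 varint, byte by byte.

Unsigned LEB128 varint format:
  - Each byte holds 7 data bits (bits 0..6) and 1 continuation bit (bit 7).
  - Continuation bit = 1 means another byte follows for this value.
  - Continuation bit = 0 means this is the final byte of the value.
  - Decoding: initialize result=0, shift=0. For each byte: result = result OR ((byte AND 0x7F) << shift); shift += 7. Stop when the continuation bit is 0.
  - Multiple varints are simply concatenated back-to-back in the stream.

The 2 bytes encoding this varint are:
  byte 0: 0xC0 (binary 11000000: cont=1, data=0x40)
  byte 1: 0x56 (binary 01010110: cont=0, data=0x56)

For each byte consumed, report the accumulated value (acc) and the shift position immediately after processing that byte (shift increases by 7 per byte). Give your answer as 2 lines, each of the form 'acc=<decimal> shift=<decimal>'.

Answer: acc=64 shift=7
acc=11072 shift=14

Derivation:
byte 0=0xC0: payload=0x40=64, contrib = 64<<0 = 64; acc -> 64, shift -> 7
byte 1=0x56: payload=0x56=86, contrib = 86<<7 = 11008; acc -> 11072, shift -> 14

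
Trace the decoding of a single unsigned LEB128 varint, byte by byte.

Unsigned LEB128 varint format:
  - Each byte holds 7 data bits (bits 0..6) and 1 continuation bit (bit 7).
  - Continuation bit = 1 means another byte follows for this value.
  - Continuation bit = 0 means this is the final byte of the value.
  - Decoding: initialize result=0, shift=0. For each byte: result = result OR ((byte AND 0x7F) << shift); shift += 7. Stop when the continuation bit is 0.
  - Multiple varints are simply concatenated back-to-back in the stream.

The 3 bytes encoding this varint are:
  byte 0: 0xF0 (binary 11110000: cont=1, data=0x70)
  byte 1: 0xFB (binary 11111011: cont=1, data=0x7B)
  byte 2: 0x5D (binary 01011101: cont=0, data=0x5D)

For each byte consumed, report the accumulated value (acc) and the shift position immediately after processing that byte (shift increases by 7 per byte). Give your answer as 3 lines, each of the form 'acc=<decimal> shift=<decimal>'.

byte 0=0xF0: payload=0x70=112, contrib = 112<<0 = 112; acc -> 112, shift -> 7
byte 1=0xFB: payload=0x7B=123, contrib = 123<<7 = 15744; acc -> 15856, shift -> 14
byte 2=0x5D: payload=0x5D=93, contrib = 93<<14 = 1523712; acc -> 1539568, shift -> 21

Answer: acc=112 shift=7
acc=15856 shift=14
acc=1539568 shift=21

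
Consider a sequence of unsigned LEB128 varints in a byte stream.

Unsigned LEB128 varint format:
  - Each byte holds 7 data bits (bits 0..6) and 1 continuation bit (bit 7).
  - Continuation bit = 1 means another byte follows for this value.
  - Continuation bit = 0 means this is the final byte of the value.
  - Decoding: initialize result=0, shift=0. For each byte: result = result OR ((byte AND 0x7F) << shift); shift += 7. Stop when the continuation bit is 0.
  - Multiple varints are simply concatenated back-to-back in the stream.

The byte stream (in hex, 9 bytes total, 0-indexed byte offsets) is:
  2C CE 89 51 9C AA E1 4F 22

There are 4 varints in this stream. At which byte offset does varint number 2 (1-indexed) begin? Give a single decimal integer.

  byte[0]=0x2C cont=0 payload=0x2C=44: acc |= 44<<0 -> acc=44 shift=7 [end]
Varint 1: bytes[0:1] = 2C -> value 44 (1 byte(s))
  byte[1]=0xCE cont=1 payload=0x4E=78: acc |= 78<<0 -> acc=78 shift=7
  byte[2]=0x89 cont=1 payload=0x09=9: acc |= 9<<7 -> acc=1230 shift=14
  byte[3]=0x51 cont=0 payload=0x51=81: acc |= 81<<14 -> acc=1328334 shift=21 [end]
Varint 2: bytes[1:4] = CE 89 51 -> value 1328334 (3 byte(s))
  byte[4]=0x9C cont=1 payload=0x1C=28: acc |= 28<<0 -> acc=28 shift=7
  byte[5]=0xAA cont=1 payload=0x2A=42: acc |= 42<<7 -> acc=5404 shift=14
  byte[6]=0xE1 cont=1 payload=0x61=97: acc |= 97<<14 -> acc=1594652 shift=21
  byte[7]=0x4F cont=0 payload=0x4F=79: acc |= 79<<21 -> acc=167269660 shift=28 [end]
Varint 3: bytes[4:8] = 9C AA E1 4F -> value 167269660 (4 byte(s))
  byte[8]=0x22 cont=0 payload=0x22=34: acc |= 34<<0 -> acc=34 shift=7 [end]
Varint 4: bytes[8:9] = 22 -> value 34 (1 byte(s))

Answer: 1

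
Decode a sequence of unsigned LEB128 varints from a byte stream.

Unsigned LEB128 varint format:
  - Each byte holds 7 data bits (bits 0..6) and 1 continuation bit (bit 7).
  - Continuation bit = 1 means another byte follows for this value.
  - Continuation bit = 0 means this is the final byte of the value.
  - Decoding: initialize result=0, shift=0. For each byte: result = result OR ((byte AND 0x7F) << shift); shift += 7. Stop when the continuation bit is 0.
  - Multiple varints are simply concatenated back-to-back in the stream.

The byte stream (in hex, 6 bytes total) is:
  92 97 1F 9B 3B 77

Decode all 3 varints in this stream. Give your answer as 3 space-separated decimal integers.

Answer: 510866 7579 119

Derivation:
  byte[0]=0x92 cont=1 payload=0x12=18: acc |= 18<<0 -> acc=18 shift=7
  byte[1]=0x97 cont=1 payload=0x17=23: acc |= 23<<7 -> acc=2962 shift=14
  byte[2]=0x1F cont=0 payload=0x1F=31: acc |= 31<<14 -> acc=510866 shift=21 [end]
Varint 1: bytes[0:3] = 92 97 1F -> value 510866 (3 byte(s))
  byte[3]=0x9B cont=1 payload=0x1B=27: acc |= 27<<0 -> acc=27 shift=7
  byte[4]=0x3B cont=0 payload=0x3B=59: acc |= 59<<7 -> acc=7579 shift=14 [end]
Varint 2: bytes[3:5] = 9B 3B -> value 7579 (2 byte(s))
  byte[5]=0x77 cont=0 payload=0x77=119: acc |= 119<<0 -> acc=119 shift=7 [end]
Varint 3: bytes[5:6] = 77 -> value 119 (1 byte(s))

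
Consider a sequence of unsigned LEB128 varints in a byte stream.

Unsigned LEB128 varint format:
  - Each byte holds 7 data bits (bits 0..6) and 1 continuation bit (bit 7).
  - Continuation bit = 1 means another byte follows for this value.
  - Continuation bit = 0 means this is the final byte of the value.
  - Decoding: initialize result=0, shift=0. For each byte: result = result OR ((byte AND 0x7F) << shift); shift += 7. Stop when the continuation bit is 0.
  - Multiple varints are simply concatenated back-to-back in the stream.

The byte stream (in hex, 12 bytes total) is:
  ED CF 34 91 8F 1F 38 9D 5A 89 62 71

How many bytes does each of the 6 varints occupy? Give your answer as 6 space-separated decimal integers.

Answer: 3 3 1 2 2 1

Derivation:
  byte[0]=0xED cont=1 payload=0x6D=109: acc |= 109<<0 -> acc=109 shift=7
  byte[1]=0xCF cont=1 payload=0x4F=79: acc |= 79<<7 -> acc=10221 shift=14
  byte[2]=0x34 cont=0 payload=0x34=52: acc |= 52<<14 -> acc=862189 shift=21 [end]
Varint 1: bytes[0:3] = ED CF 34 -> value 862189 (3 byte(s))
  byte[3]=0x91 cont=1 payload=0x11=17: acc |= 17<<0 -> acc=17 shift=7
  byte[4]=0x8F cont=1 payload=0x0F=15: acc |= 15<<7 -> acc=1937 shift=14
  byte[5]=0x1F cont=0 payload=0x1F=31: acc |= 31<<14 -> acc=509841 shift=21 [end]
Varint 2: bytes[3:6] = 91 8F 1F -> value 509841 (3 byte(s))
  byte[6]=0x38 cont=0 payload=0x38=56: acc |= 56<<0 -> acc=56 shift=7 [end]
Varint 3: bytes[6:7] = 38 -> value 56 (1 byte(s))
  byte[7]=0x9D cont=1 payload=0x1D=29: acc |= 29<<0 -> acc=29 shift=7
  byte[8]=0x5A cont=0 payload=0x5A=90: acc |= 90<<7 -> acc=11549 shift=14 [end]
Varint 4: bytes[7:9] = 9D 5A -> value 11549 (2 byte(s))
  byte[9]=0x89 cont=1 payload=0x09=9: acc |= 9<<0 -> acc=9 shift=7
  byte[10]=0x62 cont=0 payload=0x62=98: acc |= 98<<7 -> acc=12553 shift=14 [end]
Varint 5: bytes[9:11] = 89 62 -> value 12553 (2 byte(s))
  byte[11]=0x71 cont=0 payload=0x71=113: acc |= 113<<0 -> acc=113 shift=7 [end]
Varint 6: bytes[11:12] = 71 -> value 113 (1 byte(s))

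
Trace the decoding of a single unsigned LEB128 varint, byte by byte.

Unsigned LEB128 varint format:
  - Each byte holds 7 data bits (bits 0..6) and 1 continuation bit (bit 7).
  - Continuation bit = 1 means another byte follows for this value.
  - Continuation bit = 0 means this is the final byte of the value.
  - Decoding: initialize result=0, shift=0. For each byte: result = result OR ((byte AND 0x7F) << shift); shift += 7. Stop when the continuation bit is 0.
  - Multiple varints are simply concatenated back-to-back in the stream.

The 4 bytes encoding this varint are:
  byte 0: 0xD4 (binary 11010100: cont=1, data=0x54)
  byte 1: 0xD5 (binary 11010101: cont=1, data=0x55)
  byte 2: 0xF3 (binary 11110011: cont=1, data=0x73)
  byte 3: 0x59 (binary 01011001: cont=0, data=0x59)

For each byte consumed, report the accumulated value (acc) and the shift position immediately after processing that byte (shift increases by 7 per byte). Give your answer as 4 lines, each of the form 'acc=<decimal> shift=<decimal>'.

Answer: acc=84 shift=7
acc=10964 shift=14
acc=1895124 shift=21
acc=188541652 shift=28

Derivation:
byte 0=0xD4: payload=0x54=84, contrib = 84<<0 = 84; acc -> 84, shift -> 7
byte 1=0xD5: payload=0x55=85, contrib = 85<<7 = 10880; acc -> 10964, shift -> 14
byte 2=0xF3: payload=0x73=115, contrib = 115<<14 = 1884160; acc -> 1895124, shift -> 21
byte 3=0x59: payload=0x59=89, contrib = 89<<21 = 186646528; acc -> 188541652, shift -> 28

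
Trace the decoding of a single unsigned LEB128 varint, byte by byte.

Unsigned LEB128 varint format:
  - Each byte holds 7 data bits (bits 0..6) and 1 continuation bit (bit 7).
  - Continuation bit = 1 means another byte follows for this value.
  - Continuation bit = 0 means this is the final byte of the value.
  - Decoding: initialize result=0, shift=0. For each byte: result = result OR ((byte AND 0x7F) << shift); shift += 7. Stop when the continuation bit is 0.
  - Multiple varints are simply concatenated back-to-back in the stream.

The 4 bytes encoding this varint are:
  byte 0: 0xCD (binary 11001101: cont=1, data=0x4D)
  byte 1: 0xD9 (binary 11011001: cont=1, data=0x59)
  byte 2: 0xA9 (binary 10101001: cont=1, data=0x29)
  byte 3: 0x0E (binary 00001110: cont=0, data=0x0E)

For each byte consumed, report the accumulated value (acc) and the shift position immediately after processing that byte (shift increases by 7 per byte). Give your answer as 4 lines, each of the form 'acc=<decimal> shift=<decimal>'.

byte 0=0xCD: payload=0x4D=77, contrib = 77<<0 = 77; acc -> 77, shift -> 7
byte 1=0xD9: payload=0x59=89, contrib = 89<<7 = 11392; acc -> 11469, shift -> 14
byte 2=0xA9: payload=0x29=41, contrib = 41<<14 = 671744; acc -> 683213, shift -> 21
byte 3=0x0E: payload=0x0E=14, contrib = 14<<21 = 29360128; acc -> 30043341, shift -> 28

Answer: acc=77 shift=7
acc=11469 shift=14
acc=683213 shift=21
acc=30043341 shift=28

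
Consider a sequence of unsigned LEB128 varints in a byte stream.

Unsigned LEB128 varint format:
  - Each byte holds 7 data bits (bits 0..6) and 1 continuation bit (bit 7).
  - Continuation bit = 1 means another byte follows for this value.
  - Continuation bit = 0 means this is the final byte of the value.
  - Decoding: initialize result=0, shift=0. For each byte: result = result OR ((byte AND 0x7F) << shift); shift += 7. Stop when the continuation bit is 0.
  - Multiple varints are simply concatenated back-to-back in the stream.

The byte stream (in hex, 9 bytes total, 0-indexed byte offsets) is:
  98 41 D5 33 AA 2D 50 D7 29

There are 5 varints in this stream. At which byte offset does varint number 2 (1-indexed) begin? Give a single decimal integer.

  byte[0]=0x98 cont=1 payload=0x18=24: acc |= 24<<0 -> acc=24 shift=7
  byte[1]=0x41 cont=0 payload=0x41=65: acc |= 65<<7 -> acc=8344 shift=14 [end]
Varint 1: bytes[0:2] = 98 41 -> value 8344 (2 byte(s))
  byte[2]=0xD5 cont=1 payload=0x55=85: acc |= 85<<0 -> acc=85 shift=7
  byte[3]=0x33 cont=0 payload=0x33=51: acc |= 51<<7 -> acc=6613 shift=14 [end]
Varint 2: bytes[2:4] = D5 33 -> value 6613 (2 byte(s))
  byte[4]=0xAA cont=1 payload=0x2A=42: acc |= 42<<0 -> acc=42 shift=7
  byte[5]=0x2D cont=0 payload=0x2D=45: acc |= 45<<7 -> acc=5802 shift=14 [end]
Varint 3: bytes[4:6] = AA 2D -> value 5802 (2 byte(s))
  byte[6]=0x50 cont=0 payload=0x50=80: acc |= 80<<0 -> acc=80 shift=7 [end]
Varint 4: bytes[6:7] = 50 -> value 80 (1 byte(s))
  byte[7]=0xD7 cont=1 payload=0x57=87: acc |= 87<<0 -> acc=87 shift=7
  byte[8]=0x29 cont=0 payload=0x29=41: acc |= 41<<7 -> acc=5335 shift=14 [end]
Varint 5: bytes[7:9] = D7 29 -> value 5335 (2 byte(s))

Answer: 2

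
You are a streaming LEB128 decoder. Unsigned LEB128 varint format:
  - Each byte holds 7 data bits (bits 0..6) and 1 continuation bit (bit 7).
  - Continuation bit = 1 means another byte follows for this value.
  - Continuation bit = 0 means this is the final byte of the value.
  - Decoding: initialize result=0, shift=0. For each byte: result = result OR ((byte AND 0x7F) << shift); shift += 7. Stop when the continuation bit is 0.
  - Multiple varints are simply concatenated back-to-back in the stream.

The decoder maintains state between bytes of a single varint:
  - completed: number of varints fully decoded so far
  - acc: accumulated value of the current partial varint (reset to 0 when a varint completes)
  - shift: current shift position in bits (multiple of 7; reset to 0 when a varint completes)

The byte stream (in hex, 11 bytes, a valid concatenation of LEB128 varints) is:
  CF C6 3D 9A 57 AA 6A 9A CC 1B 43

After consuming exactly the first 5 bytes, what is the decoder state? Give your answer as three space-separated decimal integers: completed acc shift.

Answer: 2 0 0

Derivation:
byte[0]=0xCF cont=1 payload=0x4F: acc |= 79<<0 -> completed=0 acc=79 shift=7
byte[1]=0xC6 cont=1 payload=0x46: acc |= 70<<7 -> completed=0 acc=9039 shift=14
byte[2]=0x3D cont=0 payload=0x3D: varint #1 complete (value=1008463); reset -> completed=1 acc=0 shift=0
byte[3]=0x9A cont=1 payload=0x1A: acc |= 26<<0 -> completed=1 acc=26 shift=7
byte[4]=0x57 cont=0 payload=0x57: varint #2 complete (value=11162); reset -> completed=2 acc=0 shift=0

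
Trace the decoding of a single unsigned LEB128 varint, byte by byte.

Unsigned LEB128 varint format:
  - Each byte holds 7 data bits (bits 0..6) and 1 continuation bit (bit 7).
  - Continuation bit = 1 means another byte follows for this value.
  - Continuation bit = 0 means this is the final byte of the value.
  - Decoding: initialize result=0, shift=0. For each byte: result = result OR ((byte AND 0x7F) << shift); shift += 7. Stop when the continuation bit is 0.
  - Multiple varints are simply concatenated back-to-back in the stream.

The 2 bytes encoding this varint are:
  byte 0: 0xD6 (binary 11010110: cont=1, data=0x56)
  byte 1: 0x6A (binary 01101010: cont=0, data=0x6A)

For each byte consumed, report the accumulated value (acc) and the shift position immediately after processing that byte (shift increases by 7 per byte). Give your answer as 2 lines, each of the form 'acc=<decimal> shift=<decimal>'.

byte 0=0xD6: payload=0x56=86, contrib = 86<<0 = 86; acc -> 86, shift -> 7
byte 1=0x6A: payload=0x6A=106, contrib = 106<<7 = 13568; acc -> 13654, shift -> 14

Answer: acc=86 shift=7
acc=13654 shift=14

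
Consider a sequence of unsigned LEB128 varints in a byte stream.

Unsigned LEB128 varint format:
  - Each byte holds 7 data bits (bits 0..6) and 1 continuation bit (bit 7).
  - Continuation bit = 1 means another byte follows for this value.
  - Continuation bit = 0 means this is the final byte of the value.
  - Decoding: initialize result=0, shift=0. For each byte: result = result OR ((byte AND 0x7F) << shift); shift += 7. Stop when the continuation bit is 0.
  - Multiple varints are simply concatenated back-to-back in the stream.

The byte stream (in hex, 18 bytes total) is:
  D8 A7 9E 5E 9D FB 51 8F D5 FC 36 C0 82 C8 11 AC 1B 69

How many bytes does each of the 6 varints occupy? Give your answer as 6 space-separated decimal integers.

  byte[0]=0xD8 cont=1 payload=0x58=88: acc |= 88<<0 -> acc=88 shift=7
  byte[1]=0xA7 cont=1 payload=0x27=39: acc |= 39<<7 -> acc=5080 shift=14
  byte[2]=0x9E cont=1 payload=0x1E=30: acc |= 30<<14 -> acc=496600 shift=21
  byte[3]=0x5E cont=0 payload=0x5E=94: acc |= 94<<21 -> acc=197628888 shift=28 [end]
Varint 1: bytes[0:4] = D8 A7 9E 5E -> value 197628888 (4 byte(s))
  byte[4]=0x9D cont=1 payload=0x1D=29: acc |= 29<<0 -> acc=29 shift=7
  byte[5]=0xFB cont=1 payload=0x7B=123: acc |= 123<<7 -> acc=15773 shift=14
  byte[6]=0x51 cont=0 payload=0x51=81: acc |= 81<<14 -> acc=1342877 shift=21 [end]
Varint 2: bytes[4:7] = 9D FB 51 -> value 1342877 (3 byte(s))
  byte[7]=0x8F cont=1 payload=0x0F=15: acc |= 15<<0 -> acc=15 shift=7
  byte[8]=0xD5 cont=1 payload=0x55=85: acc |= 85<<7 -> acc=10895 shift=14
  byte[9]=0xFC cont=1 payload=0x7C=124: acc |= 124<<14 -> acc=2042511 shift=21
  byte[10]=0x36 cont=0 payload=0x36=54: acc |= 54<<21 -> acc=115288719 shift=28 [end]
Varint 3: bytes[7:11] = 8F D5 FC 36 -> value 115288719 (4 byte(s))
  byte[11]=0xC0 cont=1 payload=0x40=64: acc |= 64<<0 -> acc=64 shift=7
  byte[12]=0x82 cont=1 payload=0x02=2: acc |= 2<<7 -> acc=320 shift=14
  byte[13]=0xC8 cont=1 payload=0x48=72: acc |= 72<<14 -> acc=1179968 shift=21
  byte[14]=0x11 cont=0 payload=0x11=17: acc |= 17<<21 -> acc=36831552 shift=28 [end]
Varint 4: bytes[11:15] = C0 82 C8 11 -> value 36831552 (4 byte(s))
  byte[15]=0xAC cont=1 payload=0x2C=44: acc |= 44<<0 -> acc=44 shift=7
  byte[16]=0x1B cont=0 payload=0x1B=27: acc |= 27<<7 -> acc=3500 shift=14 [end]
Varint 5: bytes[15:17] = AC 1B -> value 3500 (2 byte(s))
  byte[17]=0x69 cont=0 payload=0x69=105: acc |= 105<<0 -> acc=105 shift=7 [end]
Varint 6: bytes[17:18] = 69 -> value 105 (1 byte(s))

Answer: 4 3 4 4 2 1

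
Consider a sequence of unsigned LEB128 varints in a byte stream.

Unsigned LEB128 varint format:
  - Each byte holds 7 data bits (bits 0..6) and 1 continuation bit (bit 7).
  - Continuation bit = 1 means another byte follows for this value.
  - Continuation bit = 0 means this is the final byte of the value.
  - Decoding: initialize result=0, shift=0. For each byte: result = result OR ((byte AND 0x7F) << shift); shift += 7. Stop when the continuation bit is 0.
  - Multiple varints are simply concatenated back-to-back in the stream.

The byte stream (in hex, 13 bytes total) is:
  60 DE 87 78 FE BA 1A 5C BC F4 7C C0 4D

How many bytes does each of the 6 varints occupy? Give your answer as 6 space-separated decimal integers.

Answer: 1 3 3 1 3 2

Derivation:
  byte[0]=0x60 cont=0 payload=0x60=96: acc |= 96<<0 -> acc=96 shift=7 [end]
Varint 1: bytes[0:1] = 60 -> value 96 (1 byte(s))
  byte[1]=0xDE cont=1 payload=0x5E=94: acc |= 94<<0 -> acc=94 shift=7
  byte[2]=0x87 cont=1 payload=0x07=7: acc |= 7<<7 -> acc=990 shift=14
  byte[3]=0x78 cont=0 payload=0x78=120: acc |= 120<<14 -> acc=1967070 shift=21 [end]
Varint 2: bytes[1:4] = DE 87 78 -> value 1967070 (3 byte(s))
  byte[4]=0xFE cont=1 payload=0x7E=126: acc |= 126<<0 -> acc=126 shift=7
  byte[5]=0xBA cont=1 payload=0x3A=58: acc |= 58<<7 -> acc=7550 shift=14
  byte[6]=0x1A cont=0 payload=0x1A=26: acc |= 26<<14 -> acc=433534 shift=21 [end]
Varint 3: bytes[4:7] = FE BA 1A -> value 433534 (3 byte(s))
  byte[7]=0x5C cont=0 payload=0x5C=92: acc |= 92<<0 -> acc=92 shift=7 [end]
Varint 4: bytes[7:8] = 5C -> value 92 (1 byte(s))
  byte[8]=0xBC cont=1 payload=0x3C=60: acc |= 60<<0 -> acc=60 shift=7
  byte[9]=0xF4 cont=1 payload=0x74=116: acc |= 116<<7 -> acc=14908 shift=14
  byte[10]=0x7C cont=0 payload=0x7C=124: acc |= 124<<14 -> acc=2046524 shift=21 [end]
Varint 5: bytes[8:11] = BC F4 7C -> value 2046524 (3 byte(s))
  byte[11]=0xC0 cont=1 payload=0x40=64: acc |= 64<<0 -> acc=64 shift=7
  byte[12]=0x4D cont=0 payload=0x4D=77: acc |= 77<<7 -> acc=9920 shift=14 [end]
Varint 6: bytes[11:13] = C0 4D -> value 9920 (2 byte(s))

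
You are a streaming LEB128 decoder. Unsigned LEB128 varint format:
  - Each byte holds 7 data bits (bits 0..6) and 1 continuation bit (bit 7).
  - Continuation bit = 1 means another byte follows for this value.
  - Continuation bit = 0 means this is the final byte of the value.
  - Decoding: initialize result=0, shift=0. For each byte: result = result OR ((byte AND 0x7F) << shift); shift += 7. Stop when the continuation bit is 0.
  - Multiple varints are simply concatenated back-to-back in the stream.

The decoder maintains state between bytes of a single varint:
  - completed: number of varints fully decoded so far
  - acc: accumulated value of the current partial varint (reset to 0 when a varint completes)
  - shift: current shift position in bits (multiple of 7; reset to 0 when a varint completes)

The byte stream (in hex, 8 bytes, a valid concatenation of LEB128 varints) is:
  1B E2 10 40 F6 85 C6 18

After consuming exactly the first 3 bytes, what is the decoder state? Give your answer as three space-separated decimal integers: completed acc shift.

Answer: 2 0 0

Derivation:
byte[0]=0x1B cont=0 payload=0x1B: varint #1 complete (value=27); reset -> completed=1 acc=0 shift=0
byte[1]=0xE2 cont=1 payload=0x62: acc |= 98<<0 -> completed=1 acc=98 shift=7
byte[2]=0x10 cont=0 payload=0x10: varint #2 complete (value=2146); reset -> completed=2 acc=0 shift=0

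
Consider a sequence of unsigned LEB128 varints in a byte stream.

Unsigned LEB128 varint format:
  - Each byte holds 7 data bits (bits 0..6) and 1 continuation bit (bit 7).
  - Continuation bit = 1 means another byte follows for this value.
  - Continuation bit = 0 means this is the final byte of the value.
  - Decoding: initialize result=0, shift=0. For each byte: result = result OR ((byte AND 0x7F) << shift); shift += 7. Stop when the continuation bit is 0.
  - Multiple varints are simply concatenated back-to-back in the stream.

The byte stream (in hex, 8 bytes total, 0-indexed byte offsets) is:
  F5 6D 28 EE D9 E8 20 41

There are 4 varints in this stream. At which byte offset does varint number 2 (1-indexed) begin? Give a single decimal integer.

Answer: 2

Derivation:
  byte[0]=0xF5 cont=1 payload=0x75=117: acc |= 117<<0 -> acc=117 shift=7
  byte[1]=0x6D cont=0 payload=0x6D=109: acc |= 109<<7 -> acc=14069 shift=14 [end]
Varint 1: bytes[0:2] = F5 6D -> value 14069 (2 byte(s))
  byte[2]=0x28 cont=0 payload=0x28=40: acc |= 40<<0 -> acc=40 shift=7 [end]
Varint 2: bytes[2:3] = 28 -> value 40 (1 byte(s))
  byte[3]=0xEE cont=1 payload=0x6E=110: acc |= 110<<0 -> acc=110 shift=7
  byte[4]=0xD9 cont=1 payload=0x59=89: acc |= 89<<7 -> acc=11502 shift=14
  byte[5]=0xE8 cont=1 payload=0x68=104: acc |= 104<<14 -> acc=1715438 shift=21
  byte[6]=0x20 cont=0 payload=0x20=32: acc |= 32<<21 -> acc=68824302 shift=28 [end]
Varint 3: bytes[3:7] = EE D9 E8 20 -> value 68824302 (4 byte(s))
  byte[7]=0x41 cont=0 payload=0x41=65: acc |= 65<<0 -> acc=65 shift=7 [end]
Varint 4: bytes[7:8] = 41 -> value 65 (1 byte(s))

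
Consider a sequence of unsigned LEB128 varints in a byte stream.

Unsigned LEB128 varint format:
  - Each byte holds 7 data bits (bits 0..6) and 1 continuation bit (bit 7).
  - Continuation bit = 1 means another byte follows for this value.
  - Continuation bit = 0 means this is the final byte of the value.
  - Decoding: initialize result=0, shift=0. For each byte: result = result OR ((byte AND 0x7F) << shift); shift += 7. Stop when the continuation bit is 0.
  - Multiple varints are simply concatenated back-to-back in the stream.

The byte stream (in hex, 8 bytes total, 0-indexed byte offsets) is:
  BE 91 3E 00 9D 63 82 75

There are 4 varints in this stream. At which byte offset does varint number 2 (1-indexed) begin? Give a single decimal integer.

Answer: 3

Derivation:
  byte[0]=0xBE cont=1 payload=0x3E=62: acc |= 62<<0 -> acc=62 shift=7
  byte[1]=0x91 cont=1 payload=0x11=17: acc |= 17<<7 -> acc=2238 shift=14
  byte[2]=0x3E cont=0 payload=0x3E=62: acc |= 62<<14 -> acc=1018046 shift=21 [end]
Varint 1: bytes[0:3] = BE 91 3E -> value 1018046 (3 byte(s))
  byte[3]=0x00 cont=0 payload=0x00=0: acc |= 0<<0 -> acc=0 shift=7 [end]
Varint 2: bytes[3:4] = 00 -> value 0 (1 byte(s))
  byte[4]=0x9D cont=1 payload=0x1D=29: acc |= 29<<0 -> acc=29 shift=7
  byte[5]=0x63 cont=0 payload=0x63=99: acc |= 99<<7 -> acc=12701 shift=14 [end]
Varint 3: bytes[4:6] = 9D 63 -> value 12701 (2 byte(s))
  byte[6]=0x82 cont=1 payload=0x02=2: acc |= 2<<0 -> acc=2 shift=7
  byte[7]=0x75 cont=0 payload=0x75=117: acc |= 117<<7 -> acc=14978 shift=14 [end]
Varint 4: bytes[6:8] = 82 75 -> value 14978 (2 byte(s))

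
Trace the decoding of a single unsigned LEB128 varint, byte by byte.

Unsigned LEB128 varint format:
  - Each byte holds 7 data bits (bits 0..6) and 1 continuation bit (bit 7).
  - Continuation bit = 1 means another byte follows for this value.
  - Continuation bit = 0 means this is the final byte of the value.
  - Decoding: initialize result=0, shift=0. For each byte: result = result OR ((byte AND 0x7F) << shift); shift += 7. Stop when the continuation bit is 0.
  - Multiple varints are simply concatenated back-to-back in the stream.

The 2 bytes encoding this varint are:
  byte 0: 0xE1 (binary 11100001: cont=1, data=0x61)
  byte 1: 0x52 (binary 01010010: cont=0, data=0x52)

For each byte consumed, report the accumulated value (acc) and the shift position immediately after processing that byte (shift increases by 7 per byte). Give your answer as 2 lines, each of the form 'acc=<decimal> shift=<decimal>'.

Answer: acc=97 shift=7
acc=10593 shift=14

Derivation:
byte 0=0xE1: payload=0x61=97, contrib = 97<<0 = 97; acc -> 97, shift -> 7
byte 1=0x52: payload=0x52=82, contrib = 82<<7 = 10496; acc -> 10593, shift -> 14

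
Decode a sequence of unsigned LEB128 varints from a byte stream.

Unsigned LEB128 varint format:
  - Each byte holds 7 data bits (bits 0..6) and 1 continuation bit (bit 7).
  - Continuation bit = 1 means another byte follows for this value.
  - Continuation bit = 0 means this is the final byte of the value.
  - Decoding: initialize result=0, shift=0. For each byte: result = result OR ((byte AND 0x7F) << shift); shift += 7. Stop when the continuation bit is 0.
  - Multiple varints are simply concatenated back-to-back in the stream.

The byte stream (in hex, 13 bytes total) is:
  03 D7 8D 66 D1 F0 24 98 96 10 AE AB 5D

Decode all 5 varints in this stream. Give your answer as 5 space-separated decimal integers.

  byte[0]=0x03 cont=0 payload=0x03=3: acc |= 3<<0 -> acc=3 shift=7 [end]
Varint 1: bytes[0:1] = 03 -> value 3 (1 byte(s))
  byte[1]=0xD7 cont=1 payload=0x57=87: acc |= 87<<0 -> acc=87 shift=7
  byte[2]=0x8D cont=1 payload=0x0D=13: acc |= 13<<7 -> acc=1751 shift=14
  byte[3]=0x66 cont=0 payload=0x66=102: acc |= 102<<14 -> acc=1672919 shift=21 [end]
Varint 2: bytes[1:4] = D7 8D 66 -> value 1672919 (3 byte(s))
  byte[4]=0xD1 cont=1 payload=0x51=81: acc |= 81<<0 -> acc=81 shift=7
  byte[5]=0xF0 cont=1 payload=0x70=112: acc |= 112<<7 -> acc=14417 shift=14
  byte[6]=0x24 cont=0 payload=0x24=36: acc |= 36<<14 -> acc=604241 shift=21 [end]
Varint 3: bytes[4:7] = D1 F0 24 -> value 604241 (3 byte(s))
  byte[7]=0x98 cont=1 payload=0x18=24: acc |= 24<<0 -> acc=24 shift=7
  byte[8]=0x96 cont=1 payload=0x16=22: acc |= 22<<7 -> acc=2840 shift=14
  byte[9]=0x10 cont=0 payload=0x10=16: acc |= 16<<14 -> acc=264984 shift=21 [end]
Varint 4: bytes[7:10] = 98 96 10 -> value 264984 (3 byte(s))
  byte[10]=0xAE cont=1 payload=0x2E=46: acc |= 46<<0 -> acc=46 shift=7
  byte[11]=0xAB cont=1 payload=0x2B=43: acc |= 43<<7 -> acc=5550 shift=14
  byte[12]=0x5D cont=0 payload=0x5D=93: acc |= 93<<14 -> acc=1529262 shift=21 [end]
Varint 5: bytes[10:13] = AE AB 5D -> value 1529262 (3 byte(s))

Answer: 3 1672919 604241 264984 1529262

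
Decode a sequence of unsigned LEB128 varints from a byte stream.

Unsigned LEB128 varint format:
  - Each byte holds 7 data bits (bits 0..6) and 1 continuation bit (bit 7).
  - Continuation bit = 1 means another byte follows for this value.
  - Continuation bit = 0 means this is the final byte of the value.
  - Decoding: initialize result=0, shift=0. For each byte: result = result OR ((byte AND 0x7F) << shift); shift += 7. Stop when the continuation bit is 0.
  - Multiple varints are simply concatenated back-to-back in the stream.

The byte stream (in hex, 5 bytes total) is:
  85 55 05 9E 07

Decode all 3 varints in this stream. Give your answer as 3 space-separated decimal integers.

  byte[0]=0x85 cont=1 payload=0x05=5: acc |= 5<<0 -> acc=5 shift=7
  byte[1]=0x55 cont=0 payload=0x55=85: acc |= 85<<7 -> acc=10885 shift=14 [end]
Varint 1: bytes[0:2] = 85 55 -> value 10885 (2 byte(s))
  byte[2]=0x05 cont=0 payload=0x05=5: acc |= 5<<0 -> acc=5 shift=7 [end]
Varint 2: bytes[2:3] = 05 -> value 5 (1 byte(s))
  byte[3]=0x9E cont=1 payload=0x1E=30: acc |= 30<<0 -> acc=30 shift=7
  byte[4]=0x07 cont=0 payload=0x07=7: acc |= 7<<7 -> acc=926 shift=14 [end]
Varint 3: bytes[3:5] = 9E 07 -> value 926 (2 byte(s))

Answer: 10885 5 926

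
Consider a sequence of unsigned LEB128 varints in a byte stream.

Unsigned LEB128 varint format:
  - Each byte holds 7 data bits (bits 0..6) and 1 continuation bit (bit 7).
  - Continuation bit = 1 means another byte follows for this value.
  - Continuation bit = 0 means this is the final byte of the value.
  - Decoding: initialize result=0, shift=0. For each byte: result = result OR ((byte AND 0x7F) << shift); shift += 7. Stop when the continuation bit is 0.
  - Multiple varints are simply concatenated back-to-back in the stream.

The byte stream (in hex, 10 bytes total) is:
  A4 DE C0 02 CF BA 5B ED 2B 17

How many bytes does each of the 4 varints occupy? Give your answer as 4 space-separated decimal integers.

  byte[0]=0xA4 cont=1 payload=0x24=36: acc |= 36<<0 -> acc=36 shift=7
  byte[1]=0xDE cont=1 payload=0x5E=94: acc |= 94<<7 -> acc=12068 shift=14
  byte[2]=0xC0 cont=1 payload=0x40=64: acc |= 64<<14 -> acc=1060644 shift=21
  byte[3]=0x02 cont=0 payload=0x02=2: acc |= 2<<21 -> acc=5254948 shift=28 [end]
Varint 1: bytes[0:4] = A4 DE C0 02 -> value 5254948 (4 byte(s))
  byte[4]=0xCF cont=1 payload=0x4F=79: acc |= 79<<0 -> acc=79 shift=7
  byte[5]=0xBA cont=1 payload=0x3A=58: acc |= 58<<7 -> acc=7503 shift=14
  byte[6]=0x5B cont=0 payload=0x5B=91: acc |= 91<<14 -> acc=1498447 shift=21 [end]
Varint 2: bytes[4:7] = CF BA 5B -> value 1498447 (3 byte(s))
  byte[7]=0xED cont=1 payload=0x6D=109: acc |= 109<<0 -> acc=109 shift=7
  byte[8]=0x2B cont=0 payload=0x2B=43: acc |= 43<<7 -> acc=5613 shift=14 [end]
Varint 3: bytes[7:9] = ED 2B -> value 5613 (2 byte(s))
  byte[9]=0x17 cont=0 payload=0x17=23: acc |= 23<<0 -> acc=23 shift=7 [end]
Varint 4: bytes[9:10] = 17 -> value 23 (1 byte(s))

Answer: 4 3 2 1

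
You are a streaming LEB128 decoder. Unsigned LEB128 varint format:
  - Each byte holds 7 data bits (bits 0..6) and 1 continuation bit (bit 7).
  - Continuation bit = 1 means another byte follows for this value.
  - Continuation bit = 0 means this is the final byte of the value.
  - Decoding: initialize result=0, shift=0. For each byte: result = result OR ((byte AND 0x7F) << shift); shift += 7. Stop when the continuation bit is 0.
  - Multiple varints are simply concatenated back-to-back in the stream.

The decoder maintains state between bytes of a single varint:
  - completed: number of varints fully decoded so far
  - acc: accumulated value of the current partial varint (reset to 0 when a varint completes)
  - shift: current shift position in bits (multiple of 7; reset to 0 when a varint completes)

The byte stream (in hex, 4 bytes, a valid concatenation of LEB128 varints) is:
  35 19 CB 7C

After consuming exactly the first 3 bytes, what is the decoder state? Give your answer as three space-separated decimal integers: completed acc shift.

byte[0]=0x35 cont=0 payload=0x35: varint #1 complete (value=53); reset -> completed=1 acc=0 shift=0
byte[1]=0x19 cont=0 payload=0x19: varint #2 complete (value=25); reset -> completed=2 acc=0 shift=0
byte[2]=0xCB cont=1 payload=0x4B: acc |= 75<<0 -> completed=2 acc=75 shift=7

Answer: 2 75 7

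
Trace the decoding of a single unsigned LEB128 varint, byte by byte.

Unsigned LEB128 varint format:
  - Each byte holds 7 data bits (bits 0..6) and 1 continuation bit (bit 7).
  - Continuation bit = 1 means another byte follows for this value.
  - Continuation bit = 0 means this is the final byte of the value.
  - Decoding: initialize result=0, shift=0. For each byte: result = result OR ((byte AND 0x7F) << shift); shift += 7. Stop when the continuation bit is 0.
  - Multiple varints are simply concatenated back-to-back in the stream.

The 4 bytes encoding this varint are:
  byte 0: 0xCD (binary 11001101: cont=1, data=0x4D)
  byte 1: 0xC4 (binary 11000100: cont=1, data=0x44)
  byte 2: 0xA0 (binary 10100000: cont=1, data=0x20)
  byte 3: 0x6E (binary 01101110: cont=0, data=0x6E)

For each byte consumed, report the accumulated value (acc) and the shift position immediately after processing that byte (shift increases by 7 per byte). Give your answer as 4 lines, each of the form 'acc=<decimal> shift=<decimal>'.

Answer: acc=77 shift=7
acc=8781 shift=14
acc=533069 shift=21
acc=231219789 shift=28

Derivation:
byte 0=0xCD: payload=0x4D=77, contrib = 77<<0 = 77; acc -> 77, shift -> 7
byte 1=0xC4: payload=0x44=68, contrib = 68<<7 = 8704; acc -> 8781, shift -> 14
byte 2=0xA0: payload=0x20=32, contrib = 32<<14 = 524288; acc -> 533069, shift -> 21
byte 3=0x6E: payload=0x6E=110, contrib = 110<<21 = 230686720; acc -> 231219789, shift -> 28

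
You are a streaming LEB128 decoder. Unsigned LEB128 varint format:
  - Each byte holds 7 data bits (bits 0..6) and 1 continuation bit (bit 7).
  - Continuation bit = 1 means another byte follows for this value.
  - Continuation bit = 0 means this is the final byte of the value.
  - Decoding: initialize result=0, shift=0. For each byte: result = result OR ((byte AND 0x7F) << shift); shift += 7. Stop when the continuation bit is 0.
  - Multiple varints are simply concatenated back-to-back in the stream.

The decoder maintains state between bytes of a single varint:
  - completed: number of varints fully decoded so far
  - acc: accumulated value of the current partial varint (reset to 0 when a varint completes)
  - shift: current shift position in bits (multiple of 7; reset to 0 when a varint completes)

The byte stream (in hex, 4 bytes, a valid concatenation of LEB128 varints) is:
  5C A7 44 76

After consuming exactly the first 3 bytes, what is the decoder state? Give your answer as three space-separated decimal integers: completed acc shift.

Answer: 2 0 0

Derivation:
byte[0]=0x5C cont=0 payload=0x5C: varint #1 complete (value=92); reset -> completed=1 acc=0 shift=0
byte[1]=0xA7 cont=1 payload=0x27: acc |= 39<<0 -> completed=1 acc=39 shift=7
byte[2]=0x44 cont=0 payload=0x44: varint #2 complete (value=8743); reset -> completed=2 acc=0 shift=0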